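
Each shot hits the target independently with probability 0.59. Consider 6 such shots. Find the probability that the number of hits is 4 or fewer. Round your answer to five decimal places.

0.78195

X ~ Binomial(6, 0.59); P(X ≤ 4) = Σ C(6,k) p^k (1−p)^(6−k) over k:
  k=0: C(6,0)·0.59^0·0.41^6 = 0.0047501
  k=1: C(6,1)·0.59^1·0.41^5 = 0.0410131
  k=2: C(6,2)·0.59^2·0.41^4 = 0.1475471
  k=3: C(6,3)·0.59^3·0.41^3 = 0.2830985
  k=4: C(6,4)·0.59^4·0.41^2 = 0.3055393
Total = 0.7819481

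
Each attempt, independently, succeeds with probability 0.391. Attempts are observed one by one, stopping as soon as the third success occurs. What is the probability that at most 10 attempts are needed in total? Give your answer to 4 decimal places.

Finishing within 10 attempts ⇔ at least 3 successes in the first 10. With X ~ Binomial(10, 0.391), P(Y ≤ 10) = 1 − P(X ≤ 2).
  k=0: C(10,0)·0.391^0·0.609^10 = 0.007017
  k=1: C(10,1)·0.391^1·0.609^9 = 0.045054
  k=2: C(10,2)·0.391^2·0.609^8 = 0.130168
1 − 0.182239 = 0.817761

0.8178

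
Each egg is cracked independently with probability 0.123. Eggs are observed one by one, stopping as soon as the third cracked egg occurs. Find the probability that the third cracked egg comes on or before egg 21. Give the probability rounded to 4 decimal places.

0.4869

Finishing within 21 eggs ⇔ at least 3 successes in the first 21. With X ~ Binomial(21, 0.123), P(Y ≤ 21) = 1 − P(X ≤ 2).
  k=0: C(21,0)·0.123^0·0.877^21 = 0.063532
  k=1: C(21,1)·0.123^1·0.877^20 = 0.187118
  k=2: C(21,2)·0.123^2·0.877^19 = 0.262435
1 − 0.513085 = 0.486915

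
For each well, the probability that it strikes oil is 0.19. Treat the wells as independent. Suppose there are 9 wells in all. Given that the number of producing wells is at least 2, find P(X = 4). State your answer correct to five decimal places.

0.10741

X ~ Binomial(9, 0.19). Want P(X=4 | X≥2) = P(X=4) / P(X≥2).
P(X=4) = C(9,4)·0.19^4·0.81^5 = 0.0572546
P(X≥2) = 1 − 0.1500946 − 0.3168665 = 0.5330389
Ratio = 0.0572546 / 0.5330389 = 0.1074116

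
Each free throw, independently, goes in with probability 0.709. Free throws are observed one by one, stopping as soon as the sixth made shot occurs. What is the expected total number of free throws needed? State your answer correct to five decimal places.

8.46262

Y = total free throws until the sixth success; negative binomial with r=6, p=0.709.
E[Y] = r / p = 6 / 0.709 = 8.4626234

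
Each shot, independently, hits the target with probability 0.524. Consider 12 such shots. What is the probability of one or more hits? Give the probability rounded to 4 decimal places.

P(at least one) = 1 − P(none) = 1 − (1 − 0.524)^12
= 1 − 0.000135 = 0.999865

0.9999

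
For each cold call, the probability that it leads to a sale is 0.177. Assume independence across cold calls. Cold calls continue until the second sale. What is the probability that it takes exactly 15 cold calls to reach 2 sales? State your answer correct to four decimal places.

Y = trial on which the second success occurs; negative binomial, r=2, p=0.177.
P(Y=15) = C(14,1) · p^2 · (1−p)^13
= 14 · 0.031329 · 0.079469 = 0.034856

0.0349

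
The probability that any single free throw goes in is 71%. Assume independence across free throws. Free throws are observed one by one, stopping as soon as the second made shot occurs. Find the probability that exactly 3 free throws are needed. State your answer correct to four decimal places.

Y = trial on which the second success occurs; negative binomial, r=2, p=0.71.
P(Y=3) = C(2,1) · p^2 · (1−p)^1
= 2 · 0.5041 · 0.29 = 0.292378

0.2924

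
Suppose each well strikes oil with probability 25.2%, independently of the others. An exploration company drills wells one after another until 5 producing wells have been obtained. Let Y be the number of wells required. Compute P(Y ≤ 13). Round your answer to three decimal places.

0.211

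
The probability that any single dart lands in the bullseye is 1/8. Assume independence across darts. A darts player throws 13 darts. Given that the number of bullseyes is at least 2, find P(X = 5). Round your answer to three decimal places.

X ~ Binomial(13, 0.125). Want P(X=5 | X≥2) = P(X=5) / P(X≥2).
P(X=5) = C(13,5)·0.125^5·0.875^8 = 0.01350
P(X≥2) = 1 − 0.17624 − 0.32730 = 0.49646
Ratio = 0.01350 / 0.49646 = 0.02718

0.027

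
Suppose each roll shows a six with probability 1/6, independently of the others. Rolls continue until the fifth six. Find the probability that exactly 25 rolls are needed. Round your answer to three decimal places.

0.036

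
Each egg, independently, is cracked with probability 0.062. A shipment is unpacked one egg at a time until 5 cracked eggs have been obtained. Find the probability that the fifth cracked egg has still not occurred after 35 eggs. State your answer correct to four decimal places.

Needing more than 35 eggs ⇔ fewer than 5 successes in the first 35. With X ~ Binomial(35, 0.062), P(Y > 35) = P(X ≤ 4).
  k=0: C(35,0)·0.062^0·0.938^35 = 0.106439
  k=1: C(35,1)·0.062^1·0.938^34 = 0.246239
  k=2: C(35,2)·0.062^2·0.938^33 = 0.276690
  k=3: C(35,3)·0.062^3·0.938^32 = 0.201176
  k=4: C(35,4)·0.062^4·0.938^31 = 0.106379
P(X ≤ 4) = 0.936922

0.9369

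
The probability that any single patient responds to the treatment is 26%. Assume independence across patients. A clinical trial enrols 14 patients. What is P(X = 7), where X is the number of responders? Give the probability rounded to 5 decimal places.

0.03350

X ~ Binomial(n=14, p=0.26).
P(X=7) = C(14,7) · p^7 · (1−p)^7
= 3432 · 8.0318e-05 · 0.12151 = 0.0334952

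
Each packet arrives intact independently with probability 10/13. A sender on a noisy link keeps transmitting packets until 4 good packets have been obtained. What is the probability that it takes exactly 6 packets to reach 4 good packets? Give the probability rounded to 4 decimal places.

Y = trial on which the fourth success occurs; negative binomial, r=4, p=0.769231.
P(Y=6) = C(5,3) · p^4 · (1−p)^2
= 10 · 0.35013 · 0.053254 = 0.186459

0.1865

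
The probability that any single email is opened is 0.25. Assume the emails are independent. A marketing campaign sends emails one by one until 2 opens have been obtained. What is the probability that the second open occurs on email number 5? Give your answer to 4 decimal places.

Y = trial on which the second success occurs; negative binomial, r=2, p=0.25.
P(Y=5) = C(4,1) · p^2 · (1−p)^3
= 4 · 0.0625 · 0.42188 = 0.105469

0.1055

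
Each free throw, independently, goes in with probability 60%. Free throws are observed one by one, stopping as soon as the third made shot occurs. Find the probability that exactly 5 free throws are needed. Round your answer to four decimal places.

Y = trial on which the third success occurs; negative binomial, r=3, p=0.60.
P(Y=5) = C(4,2) · p^3 · (1−p)^2
= 6 · 0.216 · 0.16 = 0.207360

0.2074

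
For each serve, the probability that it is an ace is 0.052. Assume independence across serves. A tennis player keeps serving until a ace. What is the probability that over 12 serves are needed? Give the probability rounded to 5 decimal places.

0.52687

Y = number of serves to the first success; geometric, p = 0.052.
P(Y > 12) = P(first 12 all fail) = (1−p)^12 = 0.5268658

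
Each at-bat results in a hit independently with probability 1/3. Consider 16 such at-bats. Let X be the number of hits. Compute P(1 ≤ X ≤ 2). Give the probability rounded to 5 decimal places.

X ~ Binomial(16, 0.333333); P(1 ≤ X ≤ 2) = Σ C(16,k) p^k (1−p)^(16−k) over k:
  k=1: C(16,1)·0.333333^1·0.666667^15 = 0.0121795
  k=2: C(16,2)·0.333333^2·0.666667^14 = 0.0456732
Total = 0.0578527

0.05785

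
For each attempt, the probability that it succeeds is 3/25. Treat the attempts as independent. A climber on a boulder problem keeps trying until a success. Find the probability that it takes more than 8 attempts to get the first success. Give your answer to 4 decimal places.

0.3596

Y = number of attempts to the first success; geometric, p = 0.12.
P(Y > 8) = P(first 8 all fail) = (1−p)^8 = 0.359635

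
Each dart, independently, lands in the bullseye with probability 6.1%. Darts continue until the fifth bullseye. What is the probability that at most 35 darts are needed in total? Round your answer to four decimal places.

0.0596

Finishing within 35 darts ⇔ at least 5 successes in the first 35. With X ~ Binomial(35, 0.061), P(Y ≤ 35) = 1 − P(X ≤ 4).
  k=0: C(35,0)·0.061^0·0.939^35 = 0.110483
  k=1: C(35,1)·0.061^1·0.939^34 = 0.251205
  k=2: C(35,2)·0.061^2·0.939^33 = 0.277422
  k=3: C(35,3)·0.061^3·0.939^32 = 0.198243
  k=4: C(35,4)·0.061^4·0.939^31 = 0.103027
1 − 0.940381 = 0.059619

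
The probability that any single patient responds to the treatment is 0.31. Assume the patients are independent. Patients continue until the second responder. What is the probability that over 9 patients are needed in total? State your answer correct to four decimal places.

Needing more than 9 patients ⇔ fewer than 2 successes in the first 9. With X ~ Binomial(9, 0.31), P(Y > 9) = P(X ≤ 1).
  k=0: C(9,0)·0.31^0·0.69^9 = 0.035452
  k=1: C(9,1)·0.31^1·0.69^8 = 0.143350
P(X ≤ 1) = 0.178802

0.1788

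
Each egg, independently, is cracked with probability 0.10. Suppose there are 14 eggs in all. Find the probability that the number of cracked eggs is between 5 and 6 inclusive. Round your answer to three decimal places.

0.009

X ~ Binomial(14, 0.10); P(5 ≤ X ≤ 6) = Σ C(14,k) p^k (1−p)^(14−k) over k:
  k=5: C(14,5)·0.10^5·0.90^9 = 0.00776
  k=6: C(14,6)·0.10^6·0.90^8 = 0.00129
Total = 0.00905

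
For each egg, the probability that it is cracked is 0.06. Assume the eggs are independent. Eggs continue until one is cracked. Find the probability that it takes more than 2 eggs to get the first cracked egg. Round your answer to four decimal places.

0.8836

Y = number of eggs to the first success; geometric, p = 0.06.
P(Y > 2) = P(first 2 all fail) = (1−p)^2 = 0.883600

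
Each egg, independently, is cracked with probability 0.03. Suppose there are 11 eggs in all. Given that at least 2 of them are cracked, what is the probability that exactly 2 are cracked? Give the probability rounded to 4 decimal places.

0.9101

X ~ Binomial(11, 0.03). Want P(X=2 | X≥2) = P(X=2) / P(X≥2).
P(X=2) = C(11,2)·0.03^2·0.97^9 = 0.037631
P(X≥2) = 1 − 0.715301 − 0.243350 = 0.041349
Ratio = 0.037631 / 0.041349 = 0.910101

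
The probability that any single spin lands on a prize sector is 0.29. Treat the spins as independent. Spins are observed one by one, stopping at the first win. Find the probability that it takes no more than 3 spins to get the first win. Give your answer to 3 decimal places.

0.642

Y = number of spins to the first success; geometric, p = 0.29.
P(Y ≤ 3) = 1 − (1−p)^3 = 1 − 0.35791 = 0.64209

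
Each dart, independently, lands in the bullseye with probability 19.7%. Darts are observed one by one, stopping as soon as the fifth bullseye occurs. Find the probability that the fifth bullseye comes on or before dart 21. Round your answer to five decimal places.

Finishing within 21 darts ⇔ at least 5 successes in the first 21. With X ~ Binomial(21, 0.197), P(Y ≤ 21) = 1 − P(X ≤ 4).
  k=0: C(21,0)·0.197^0·0.803^21 = 0.0099776
  k=1: C(21,1)·0.197^1·0.803^20 = 0.0514039
  k=2: C(21,2)·0.197^2·0.803^19 = 0.1261093
  k=3: C(21,3)·0.197^3·0.803^18 = 0.1959432
  k=4: C(21,4)·0.197^4·0.803^17 = 0.2163183
1 − 0.5997524 = 0.4002476

0.40025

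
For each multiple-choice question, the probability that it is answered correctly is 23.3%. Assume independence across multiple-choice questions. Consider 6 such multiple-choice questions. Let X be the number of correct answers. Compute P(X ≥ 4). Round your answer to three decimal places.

X ~ Binomial(6, 0.233); P(X ≥ 4) = Σ C(6,k) p^k (1−p)^(6−k) over k:
  k=4: C(6,4)·0.233^4·0.767^2 = 0.02601
  k=5: C(6,5)·0.233^5·0.767^1 = 0.00316
  k=6: C(6,6)·0.233^6·0.767^0 = 0.00016
Total = 0.02933

0.029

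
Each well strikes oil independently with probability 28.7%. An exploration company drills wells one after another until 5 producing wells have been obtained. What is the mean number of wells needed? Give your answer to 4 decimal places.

17.4216

Y = total wells until the fifth success; negative binomial with r=5, p=0.287.
E[Y] = r / p = 5 / 0.287 = 17.421603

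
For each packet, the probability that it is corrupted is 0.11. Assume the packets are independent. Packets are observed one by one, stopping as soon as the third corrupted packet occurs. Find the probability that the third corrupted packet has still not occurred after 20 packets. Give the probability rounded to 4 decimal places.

Needing more than 20 packets ⇔ fewer than 3 successes in the first 20. With X ~ Binomial(20, 0.11), P(Y > 20) = P(X ≤ 2).
  k=0: C(20,0)·0.11^0·0.89^20 = 0.097230
  k=1: C(20,1)·0.11^1·0.89^19 = 0.240344
  k=2: C(20,2)·0.11^2·0.89^18 = 0.282201
P(X ≤ 2) = 0.619775

0.6198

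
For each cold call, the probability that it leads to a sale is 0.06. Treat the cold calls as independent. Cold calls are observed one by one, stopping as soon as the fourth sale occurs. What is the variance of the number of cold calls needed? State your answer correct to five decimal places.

1044.44444

Y = total cold calls until the fourth success; negative binomial with r=4, p=0.06.
Var(Y) = r(1−p)/p² = 4·0.94 / 0.06² = 1044.4444444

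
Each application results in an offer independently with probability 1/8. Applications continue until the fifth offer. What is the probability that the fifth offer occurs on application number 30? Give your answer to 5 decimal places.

0.02573

Y = trial on which the fifth success occurs; negative binomial, r=5, p=0.125.
P(Y=30) = C(29,4) · p^5 · (1−p)^25
= 23751 · 3.0518e-05 · 0.035498 = 0.0257296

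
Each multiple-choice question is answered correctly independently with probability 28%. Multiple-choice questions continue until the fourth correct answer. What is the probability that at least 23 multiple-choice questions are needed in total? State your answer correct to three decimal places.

Needing more than 22 multiple-choice questions ⇔ fewer than 4 successes in the first 22. With X ~ Binomial(22, 0.28), P(Y > 22) = P(X ≤ 3).
  k=0: C(22,0)·0.28^0·0.72^22 = 0.00073
  k=1: C(22,1)·0.28^1·0.72^21 = 0.00622
  k=2: C(22,2)·0.28^2·0.72^20 = 0.02539
  k=3: C(22,3)·0.28^3·0.72^19 = 0.06581
P(X ≤ 3) = 0.09814

0.098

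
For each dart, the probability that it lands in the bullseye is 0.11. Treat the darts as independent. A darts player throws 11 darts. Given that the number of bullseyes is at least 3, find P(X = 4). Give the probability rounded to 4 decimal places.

0.1908

X ~ Binomial(11, 0.11). Want P(X=4 | X≥3) = P(X=4) / P(X≥3).
P(X=4) = C(11,4)·0.11^4·0.89^7 = 0.021371
P(X≥3) = 1 − 0.277517 − 0.377299 − 0.233162 = 0.112022
Ratio = 0.021371 / 0.112022 = 0.190771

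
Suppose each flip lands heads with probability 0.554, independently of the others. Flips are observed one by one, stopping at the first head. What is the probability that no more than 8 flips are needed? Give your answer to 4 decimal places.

Y = number of flips to the first success; geometric, p = 0.554.
P(Y ≤ 8) = 1 − (1−p)^8 = 1 − 0.001566 = 0.998434

0.9984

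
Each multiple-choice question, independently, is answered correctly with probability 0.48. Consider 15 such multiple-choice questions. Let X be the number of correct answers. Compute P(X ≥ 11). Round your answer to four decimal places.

0.0430

X ~ Binomial(15, 0.48); P(X ≥ 11) = Σ C(15,k) p^k (1−p)^(15−k) over k:
  k=11: C(15,11)·0.48^11·0.52^4 = 0.031103
  k=12: C(15,12)·0.48^12·0.52^3 = 0.009570
  k=13: C(15,13)·0.48^13·0.52^2 = 0.002039
  k=14: C(15,14)·0.48^14·0.52^1 = 0.000269
  k=15: C(15,15)·0.48^15·0.52^0 = 0.000017
Total = 0.042997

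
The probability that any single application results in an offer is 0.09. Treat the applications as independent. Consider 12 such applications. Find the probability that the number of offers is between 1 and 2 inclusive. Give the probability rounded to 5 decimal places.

X ~ Binomial(12, 0.09); P(1 ≤ X ≤ 2) = Σ C(12,k) p^k (1−p)^(12−k) over k:
  k=1: C(12,1)·0.09^1·0.91^11 = 0.3827182
  k=2: C(12,2)·0.09^2·0.91^10 = 0.2081819
Total = 0.5909000

0.59090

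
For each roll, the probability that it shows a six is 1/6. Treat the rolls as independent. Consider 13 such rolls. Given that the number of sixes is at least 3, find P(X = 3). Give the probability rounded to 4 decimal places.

0.5750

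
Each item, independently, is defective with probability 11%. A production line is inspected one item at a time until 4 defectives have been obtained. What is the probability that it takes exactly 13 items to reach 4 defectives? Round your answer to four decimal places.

0.0113

Y = trial on which the fourth success occurs; negative binomial, r=4, p=0.11.
P(Y=13) = C(12,3) · p^4 · (1−p)^9
= 220 · 0.00014641 · 0.35036 = 0.011285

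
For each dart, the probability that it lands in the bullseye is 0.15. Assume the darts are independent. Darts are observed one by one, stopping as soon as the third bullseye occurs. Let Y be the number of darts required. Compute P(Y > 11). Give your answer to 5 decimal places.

0.77881

Needing more than 11 darts ⇔ fewer than 3 successes in the first 11. With X ~ Binomial(11, 0.15), P(Y > 11) = P(X ≤ 2).
  k=0: C(11,0)·0.15^0·0.85^11 = 0.1673432
  k=1: C(11,1)·0.15^1·0.85^10 = 0.3248428
  k=2: C(11,2)·0.15^2·0.85^9 = 0.2866260
P(X ≤ 2) = 0.7788120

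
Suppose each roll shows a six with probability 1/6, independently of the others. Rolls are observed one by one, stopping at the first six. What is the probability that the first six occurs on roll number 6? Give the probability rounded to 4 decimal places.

Geometric (trials to first success), p = 0.166667.
P(Y = 6) = (1−p)^5 · p = 0.40188 · 0.166667 = 0.066980

0.0670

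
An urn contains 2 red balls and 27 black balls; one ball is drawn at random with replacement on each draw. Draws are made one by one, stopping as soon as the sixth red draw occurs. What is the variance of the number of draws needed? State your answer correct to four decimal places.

Y = total draws until the sixth success; negative binomial with r=6, p=0.068966.
Var(Y) = r(1−p)/p² = 6·0.931034 / 0.068966² = 1174.500000

1174.5000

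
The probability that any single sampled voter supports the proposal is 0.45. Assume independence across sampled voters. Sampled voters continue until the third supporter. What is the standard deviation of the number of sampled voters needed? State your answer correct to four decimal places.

Y = total sampled voters until the third success; negative binomial with r=3, p=0.45.
SD(Y) = √[r(1−p)/p²] = √(8.148148) = 2.854496

2.8545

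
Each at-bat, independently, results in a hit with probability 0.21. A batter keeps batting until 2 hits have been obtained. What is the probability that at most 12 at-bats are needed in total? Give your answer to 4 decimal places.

0.7524

Finishing within 12 at-bats ⇔ at least 2 successes in the first 12. With X ~ Binomial(12, 0.21), P(Y ≤ 12) = 1 − P(X ≤ 1).
  k=0: C(12,0)·0.21^0·0.79^12 = 0.059092
  k=1: C(12,1)·0.21^1·0.79^11 = 0.188494
1 − 0.247586 = 0.752414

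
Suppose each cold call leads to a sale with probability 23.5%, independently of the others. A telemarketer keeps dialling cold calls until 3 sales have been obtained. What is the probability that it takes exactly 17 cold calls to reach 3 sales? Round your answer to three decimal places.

0.037

Y = trial on which the third success occurs; negative binomial, r=3, p=0.235.
P(Y=17) = C(16,2) · p^3 · (1−p)^14
= 120 · 0.012978 · 0.02351 = 0.03661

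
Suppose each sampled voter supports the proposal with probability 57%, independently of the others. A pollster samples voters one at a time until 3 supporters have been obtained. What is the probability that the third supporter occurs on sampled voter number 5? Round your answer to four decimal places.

Y = trial on which the third success occurs; negative binomial, r=3, p=0.57.
P(Y=5) = C(4,2) · p^3 · (1−p)^2
= 6 · 0.18519 · 0.1849 = 0.205453

0.2055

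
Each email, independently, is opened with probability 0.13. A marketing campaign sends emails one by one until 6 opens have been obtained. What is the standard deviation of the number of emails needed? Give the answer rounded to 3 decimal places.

17.575

Y = total emails until the sixth success; negative binomial with r=6, p=0.13.
SD(Y) = √[r(1−p)/p²] = √(308.87574) = 17.57486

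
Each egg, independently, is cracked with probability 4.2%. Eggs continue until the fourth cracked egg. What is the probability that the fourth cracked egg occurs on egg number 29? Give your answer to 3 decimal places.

0.003

Y = trial on which the fourth success occurs; negative binomial, r=4, p=0.042.
P(Y=29) = C(28,3) · p^4 · (1−p)^25
= 3276 · 3.1117e-06 · 0.34209 = 0.00349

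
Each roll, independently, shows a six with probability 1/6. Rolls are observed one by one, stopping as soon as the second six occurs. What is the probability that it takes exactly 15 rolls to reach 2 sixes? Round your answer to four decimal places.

0.0363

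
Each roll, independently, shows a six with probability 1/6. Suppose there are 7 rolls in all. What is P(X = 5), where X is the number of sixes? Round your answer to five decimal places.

0.00188

X ~ Binomial(n=7, p=0.166667).
P(X=5) = C(7,5) · p^5 · (1−p)^2
= 21 · 0.0001286 · 0.69444 = 0.0018754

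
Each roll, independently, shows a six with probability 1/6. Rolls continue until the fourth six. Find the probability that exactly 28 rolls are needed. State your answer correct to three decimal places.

0.028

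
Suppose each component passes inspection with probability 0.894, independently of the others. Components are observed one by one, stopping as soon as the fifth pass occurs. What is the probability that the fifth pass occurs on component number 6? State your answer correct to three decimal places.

Y = trial on which the fifth success occurs; negative binomial, r=5, p=0.894.
P(Y=6) = C(5,4) · p^5 · (1−p)^1
= 5 · 0.57107 · 0.106 = 0.30267

0.303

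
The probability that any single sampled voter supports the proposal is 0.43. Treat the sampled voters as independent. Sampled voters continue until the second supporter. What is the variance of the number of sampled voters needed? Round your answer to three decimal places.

Y = total sampled voters until the second success; negative binomial with r=2, p=0.43.
Var(Y) = r(1−p)/p² = 2·0.57 / 0.43² = 6.16549

6.165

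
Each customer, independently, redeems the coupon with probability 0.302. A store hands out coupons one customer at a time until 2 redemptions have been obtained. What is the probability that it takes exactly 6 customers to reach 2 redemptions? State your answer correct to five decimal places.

Y = trial on which the second success occurs; negative binomial, r=2, p=0.302.
P(Y=6) = C(5,1) · p^2 · (1−p)^4
= 5 · 0.091204 · 0.23737 = 0.1082444

0.10824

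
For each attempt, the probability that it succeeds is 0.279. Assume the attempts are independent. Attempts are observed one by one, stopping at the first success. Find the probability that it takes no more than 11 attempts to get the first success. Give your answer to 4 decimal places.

0.9726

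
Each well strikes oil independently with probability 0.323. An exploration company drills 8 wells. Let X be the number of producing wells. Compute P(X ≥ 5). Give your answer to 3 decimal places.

0.078

X ~ Binomial(8, 0.323); P(X ≥ 5) = Σ C(8,k) p^k (1−p)^(8−k) over k:
  k=5: C(8,5)·0.323^5·0.677^3 = 0.06109
  k=6: C(8,6)·0.323^6·0.677^2 = 0.01457
  k=7: C(8,7)·0.323^7·0.677^1 = 0.00199
  k=8: C(8,8)·0.323^8·0.677^0 = 0.00012
Total = 0.07777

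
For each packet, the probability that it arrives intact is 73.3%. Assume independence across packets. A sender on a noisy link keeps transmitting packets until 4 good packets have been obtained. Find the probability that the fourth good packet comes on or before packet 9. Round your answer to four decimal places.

Finishing within 9 packets ⇔ at least 4 successes in the first 9. With X ~ Binomial(9, 0.733), P(Y ≤ 9) = 1 − P(X ≤ 3).
  k=0: C(9,0)·0.733^0·0.267^9 = 0.000007
  k=1: C(9,1)·0.733^1·0.267^8 = 0.000170
  k=2: C(9,2)·0.733^2·0.267^7 = 0.001871
  k=3: C(9,3)·0.733^3·0.267^6 = 0.011986
1 − 0.014034 = 0.985966

0.9860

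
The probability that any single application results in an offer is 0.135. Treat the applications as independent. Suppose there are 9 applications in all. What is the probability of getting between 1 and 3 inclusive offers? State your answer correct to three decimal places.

X ~ Binomial(9, 0.135); P(1 ≤ X ≤ 3) = Σ C(9,k) p^k (1−p)^(9−k) over k:
  k=1: C(9,1)·0.135^1·0.865^8 = 0.38081
  k=2: C(9,2)·0.135^2·0.865^7 = 0.23773
  k=3: C(9,3)·0.135^3·0.865^6 = 0.08657
Total = 0.70511

0.705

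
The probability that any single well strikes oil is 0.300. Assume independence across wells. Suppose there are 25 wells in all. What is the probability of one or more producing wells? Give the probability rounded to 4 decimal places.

0.9999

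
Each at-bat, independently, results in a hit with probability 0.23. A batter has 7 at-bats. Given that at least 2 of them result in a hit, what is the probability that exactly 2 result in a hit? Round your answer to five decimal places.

0.59667

X ~ Binomial(7, 0.23). Want P(X=2 | X≥2) = P(X=2) / P(X≥2).
P(X=2) = C(7,2)·0.23^2·0.77^5 = 0.3006967
P(X≥2) = 1 − 0.1604852 − 0.3355600 = 0.5039547
Ratio = 0.3006967 / 0.5039547 = 0.5966739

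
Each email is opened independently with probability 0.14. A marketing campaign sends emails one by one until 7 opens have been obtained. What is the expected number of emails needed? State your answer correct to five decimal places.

Y = total emails until the seventh success; negative binomial with r=7, p=0.14.
E[Y] = r / p = 7 / 0.14 = 50.0000000

50.00000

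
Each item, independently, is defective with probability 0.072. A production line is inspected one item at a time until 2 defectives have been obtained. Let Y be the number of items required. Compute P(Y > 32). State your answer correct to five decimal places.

0.31876

Needing more than 32 items ⇔ fewer than 2 successes in the first 32. With X ~ Binomial(32, 0.072), P(Y > 32) = P(X ≤ 1).
  k=0: C(32,0)·0.072^0·0.928^32 = 0.0915241
  k=1: C(32,1)·0.072^1·0.928^31 = 0.2272321
P(X ≤ 1) = 0.3187562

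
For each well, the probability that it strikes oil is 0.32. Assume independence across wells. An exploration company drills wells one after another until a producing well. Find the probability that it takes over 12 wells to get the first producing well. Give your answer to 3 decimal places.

0.010

Y = number of wells to the first success; geometric, p = 0.32.
P(Y > 12) = P(first 12 all fail) = (1−p)^12 = 0.00977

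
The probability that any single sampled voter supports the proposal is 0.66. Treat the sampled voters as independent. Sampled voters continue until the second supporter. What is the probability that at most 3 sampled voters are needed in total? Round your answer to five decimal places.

0.73181

Finishing within 3 sampled voters ⇔ at least 2 successes in the first 3. With X ~ Binomial(3, 0.66), P(Y ≤ 3) = 1 − P(X ≤ 1).
  k=0: C(3,0)·0.66^0·0.34^3 = 0.0393040
  k=1: C(3,1)·0.66^1·0.34^2 = 0.2288880
1 − 0.2681920 = 0.7318080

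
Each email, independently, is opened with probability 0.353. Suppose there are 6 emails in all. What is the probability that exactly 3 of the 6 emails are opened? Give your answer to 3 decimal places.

0.238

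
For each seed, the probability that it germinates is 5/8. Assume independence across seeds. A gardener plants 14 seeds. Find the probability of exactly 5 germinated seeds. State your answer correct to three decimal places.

X ~ Binomial(n=14, p=0.625).
P(X=5) = C(14,5) · p^5 · (1−p)^9
= 2002 · 0.095367 · 0.00014665 = 0.02800

0.028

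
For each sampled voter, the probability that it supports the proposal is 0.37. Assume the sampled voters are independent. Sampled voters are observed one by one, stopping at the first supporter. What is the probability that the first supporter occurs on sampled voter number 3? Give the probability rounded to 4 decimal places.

Geometric (trials to first success), p = 0.37.
P(Y = 3) = (1−p)^2 · p = 0.3969 · 0.37 = 0.146853

0.1469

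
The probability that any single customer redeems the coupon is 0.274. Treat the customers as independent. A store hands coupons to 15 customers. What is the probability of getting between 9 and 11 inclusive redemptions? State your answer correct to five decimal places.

X ~ Binomial(15, 0.274); P(9 ≤ X ≤ 11) = Σ C(15,k) p^k (1−p)^(15−k) over k:
  k=9: C(15,9)·0.274^9·0.726^6 = 0.0063794
  k=10: C(15,10)·0.274^10·0.726^5 = 0.0014446
  k=11: C(15,11)·0.274^11·0.726^4 = 0.0002478
Total = 0.0080718

0.00807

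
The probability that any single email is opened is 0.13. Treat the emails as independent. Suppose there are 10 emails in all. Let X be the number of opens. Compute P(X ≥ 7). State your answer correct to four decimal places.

0.0001

X ~ Binomial(10, 0.13); P(X ≥ 7) = Σ C(10,k) p^k (1−p)^(10−k) over k:
  k=7: C(10,7)·0.13^7·0.87^3 = 0.000050
  k=8: C(10,8)·0.13^8·0.87^2 = 0.000003
  k=9: C(10,9)·0.13^9·0.87^1 = 0.000000
  k=10: C(10,10)·0.13^10·0.87^0 = 0.000000
Total = 0.000052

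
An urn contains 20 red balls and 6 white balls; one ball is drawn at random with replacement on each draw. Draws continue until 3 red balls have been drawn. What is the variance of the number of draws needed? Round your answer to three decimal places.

1.170

Y = total draws until the third success; negative binomial with r=3, p=0.769231.
Var(Y) = r(1−p)/p² = 3·0.230769 / 0.769231² = 1.17000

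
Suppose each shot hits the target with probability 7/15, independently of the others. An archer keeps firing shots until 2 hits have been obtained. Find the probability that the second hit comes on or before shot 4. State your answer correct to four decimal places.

0.6359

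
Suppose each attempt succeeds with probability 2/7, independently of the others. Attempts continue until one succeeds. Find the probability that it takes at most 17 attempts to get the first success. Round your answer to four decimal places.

0.9967

Y = number of attempts to the first success; geometric, p = 0.285714.
P(Y ≤ 17) = 1 − (1−p)^17 = 1 − 0.003280 = 0.996720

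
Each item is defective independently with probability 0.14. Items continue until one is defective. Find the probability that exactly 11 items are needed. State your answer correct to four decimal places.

0.0310

Geometric (trials to first success), p = 0.14.
P(Y = 11) = (1−p)^10 · p = 0.2213 · 0.14 = 0.030982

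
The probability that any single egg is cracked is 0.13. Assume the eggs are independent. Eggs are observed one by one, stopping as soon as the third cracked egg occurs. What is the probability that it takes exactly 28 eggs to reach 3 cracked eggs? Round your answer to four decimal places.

Y = trial on which the third success occurs; negative binomial, r=3, p=0.13.
P(Y=28) = C(27,2) · p^3 · (1−p)^25
= 351 · 0.002197 · 0.03076 = 0.023720

0.0237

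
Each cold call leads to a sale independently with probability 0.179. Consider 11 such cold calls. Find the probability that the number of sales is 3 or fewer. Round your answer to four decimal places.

X ~ Binomial(11, 0.179); P(X ≤ 3) = Σ C(11,k) p^k (1−p)^(11−k) over k:
  k=0: C(11,0)·0.179^0·0.821^11 = 0.114229
  k=1: C(11,1)·0.179^1·0.821^10 = 0.273954
  k=2: C(11,2)·0.179^2·0.821^9 = 0.298646
  k=3: C(11,3)·0.179^3·0.821^8 = 0.195339
Total = 0.882167

0.8822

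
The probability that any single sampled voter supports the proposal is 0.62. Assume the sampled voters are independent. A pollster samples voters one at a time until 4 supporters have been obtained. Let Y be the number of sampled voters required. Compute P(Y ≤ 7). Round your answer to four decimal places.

0.7479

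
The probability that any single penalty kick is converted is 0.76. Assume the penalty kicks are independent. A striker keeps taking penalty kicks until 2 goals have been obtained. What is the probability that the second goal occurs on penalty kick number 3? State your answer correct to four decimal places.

Y = trial on which the second success occurs; negative binomial, r=2, p=0.76.
P(Y=3) = C(2,1) · p^2 · (1−p)^1
= 2 · 0.5776 · 0.24 = 0.277248

0.2772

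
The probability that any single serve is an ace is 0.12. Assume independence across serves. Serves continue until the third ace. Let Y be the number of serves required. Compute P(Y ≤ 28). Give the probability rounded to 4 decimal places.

0.6695

Finishing within 28 serves ⇔ at least 3 successes in the first 28. With X ~ Binomial(28, 0.12), P(Y ≤ 28) = 1 − P(X ≤ 2).
  k=0: C(28,0)·0.12^0·0.88^28 = 0.027894
  k=1: C(28,1)·0.12^1·0.88^27 = 0.106505
  k=2: C(28,2)·0.12^2·0.88^26 = 0.196067
1 − 0.330466 = 0.669534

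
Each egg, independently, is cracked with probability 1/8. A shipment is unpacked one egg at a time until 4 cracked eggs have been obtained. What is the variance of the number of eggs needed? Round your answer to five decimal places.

224.00000

Y = total eggs until the fourth success; negative binomial with r=4, p=0.125.
Var(Y) = r(1−p)/p² = 4·0.875 / 0.125² = 224.0000000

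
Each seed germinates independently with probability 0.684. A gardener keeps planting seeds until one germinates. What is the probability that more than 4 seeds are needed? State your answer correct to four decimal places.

0.0100

Y = number of seeds to the first success; geometric, p = 0.684.
P(Y > 4) = P(first 4 all fail) = (1−p)^4 = 0.009971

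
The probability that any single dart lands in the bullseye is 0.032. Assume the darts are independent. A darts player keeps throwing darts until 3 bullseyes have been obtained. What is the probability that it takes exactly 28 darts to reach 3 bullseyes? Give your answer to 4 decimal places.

Y = trial on which the third success occurs; negative binomial, r=3, p=0.032.
P(Y=28) = C(27,2) · p^3 · (1−p)^25
= 351 · 3.2768e-05 · 0.44349 = 0.005101

0.0051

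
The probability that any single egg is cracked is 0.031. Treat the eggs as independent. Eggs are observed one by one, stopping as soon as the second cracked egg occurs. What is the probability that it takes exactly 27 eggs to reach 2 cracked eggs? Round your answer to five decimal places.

0.01137

Y = trial on which the second success occurs; negative binomial, r=2, p=0.031.
P(Y=27) = C(26,1) · p^2 · (1−p)^25
= 26 · 0.000961 · 0.45509 = 0.0113708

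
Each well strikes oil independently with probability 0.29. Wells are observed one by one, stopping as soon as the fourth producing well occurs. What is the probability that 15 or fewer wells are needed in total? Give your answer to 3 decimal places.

0.673

Finishing within 15 wells ⇔ at least 4 successes in the first 15. With X ~ Binomial(15, 0.29), P(Y ≤ 15) = 1 − P(X ≤ 3).
  k=0: C(15,0)·0.29^0·0.71^15 = 0.00587
  k=1: C(15,1)·0.29^1·0.71^14 = 0.03598
  k=2: C(15,2)·0.29^2·0.71^13 = 0.10288
  k=3: C(15,3)·0.29^3·0.71^12 = 0.18210
1 − 0.32684 = 0.67316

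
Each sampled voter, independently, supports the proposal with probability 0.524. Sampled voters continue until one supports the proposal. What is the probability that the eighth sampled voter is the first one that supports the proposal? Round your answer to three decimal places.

0.003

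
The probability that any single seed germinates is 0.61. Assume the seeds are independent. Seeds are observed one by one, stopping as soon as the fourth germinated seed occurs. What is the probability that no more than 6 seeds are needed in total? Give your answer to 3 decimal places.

Finishing within 6 seeds ⇔ at least 4 successes in the first 6. With X ~ Binomial(6, 0.61), P(Y ≤ 6) = 1 − P(X ≤ 3).
  k=0: C(6,0)·0.61^0·0.39^6 = 0.00352
  k=1: C(6,1)·0.61^1·0.39^5 = 0.03302
  k=2: C(6,2)·0.61^2·0.39^4 = 0.12912
  k=3: C(6,3)·0.61^3·0.39^3 = 0.26929
1 − 0.43495 = 0.56505

0.565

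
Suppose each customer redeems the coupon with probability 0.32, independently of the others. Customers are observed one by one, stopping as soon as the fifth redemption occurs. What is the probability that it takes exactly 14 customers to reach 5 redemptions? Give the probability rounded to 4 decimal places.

Y = trial on which the fifth success occurs; negative binomial, r=5, p=0.32.
P(Y=14) = C(13,4) · p^5 · (1−p)^9
= 715 · 0.0033554 · 0.031087 = 0.074582

0.0746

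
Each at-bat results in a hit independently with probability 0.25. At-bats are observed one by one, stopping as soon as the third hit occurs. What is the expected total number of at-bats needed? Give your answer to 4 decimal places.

12.0000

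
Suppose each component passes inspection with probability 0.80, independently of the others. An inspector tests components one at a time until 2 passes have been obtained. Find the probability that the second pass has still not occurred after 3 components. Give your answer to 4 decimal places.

0.1040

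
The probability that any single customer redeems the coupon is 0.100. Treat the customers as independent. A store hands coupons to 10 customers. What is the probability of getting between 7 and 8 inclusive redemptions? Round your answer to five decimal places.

X ~ Binomial(10, 0.10); P(7 ≤ X ≤ 8) = Σ C(10,k) p^k (1−p)^(10−k) over k:
  k=7: C(10,7)·0.10^7·0.90^3 = 0.0000087
  k=8: C(10,8)·0.10^8·0.90^2 = 0.0000004
Total = 0.0000091

0.00001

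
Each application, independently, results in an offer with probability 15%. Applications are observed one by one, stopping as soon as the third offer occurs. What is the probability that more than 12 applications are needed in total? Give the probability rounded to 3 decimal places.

Needing more than 12 applications ⇔ fewer than 3 successes in the first 12. With X ~ Binomial(12, 0.15), P(Y > 12) = P(X ≤ 2).
  k=0: C(12,0)·0.15^0·0.85^12 = 0.14224
  k=1: C(12,1)·0.15^1·0.85^11 = 0.30122
  k=2: C(12,2)·0.15^2·0.85^10 = 0.29236
P(X ≤ 2) = 0.73582

0.736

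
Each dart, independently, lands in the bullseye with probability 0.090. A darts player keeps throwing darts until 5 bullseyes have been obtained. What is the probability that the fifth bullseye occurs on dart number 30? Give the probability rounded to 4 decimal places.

Y = trial on which the fifth success occurs; negative binomial, r=5, p=0.09.
P(Y=30) = C(29,4) · p^5 · (1−p)^25
= 23751 · 5.9049e-06 · 0.094631 = 0.013272

0.0133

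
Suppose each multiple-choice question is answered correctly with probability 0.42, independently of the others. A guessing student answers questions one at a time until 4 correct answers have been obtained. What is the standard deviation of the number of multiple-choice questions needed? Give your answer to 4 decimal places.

Y = total multiple-choice questions until the fourth success; negative binomial with r=4, p=0.42.
SD(Y) = √[r(1−p)/p²] = √(13.151927) = 3.626559

3.6266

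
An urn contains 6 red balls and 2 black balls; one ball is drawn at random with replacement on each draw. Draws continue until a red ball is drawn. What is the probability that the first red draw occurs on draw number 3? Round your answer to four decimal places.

0.0469

Geometric (trials to first success), p = 0.75.
P(Y = 3) = (1−p)^2 · p = 0.0625 · 0.75 = 0.046875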